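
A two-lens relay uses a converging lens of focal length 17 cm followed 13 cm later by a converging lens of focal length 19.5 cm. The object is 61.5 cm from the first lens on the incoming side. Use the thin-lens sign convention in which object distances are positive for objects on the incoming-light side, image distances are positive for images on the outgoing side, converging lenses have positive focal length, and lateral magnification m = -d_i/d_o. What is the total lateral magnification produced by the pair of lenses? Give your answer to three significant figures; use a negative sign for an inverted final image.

Lens 1: 1/d_i1 = 1/f_1 - 1/d_o1 = 1/17 - 1/61.5 = 0.04256 cm^-1, so d_i1 = 23.494 cm.
m_1 = -(23.494)/61.5 = -0.3820.
Since 23.494 cm > 13 cm, the first image lies past the second lens and serves as a virtual object: d_o2 = L - d_i1 = -10.494 cm.
Lens 2: 1/d_i2 = 1/f_2 - 1/d_o2 = 1/19.5 - 1/(-10.494) = 0.14657 cm^-1, so d_i2 = 6.823 cm.
m_2 = -(6.823)/(-10.494) = 0.6501.
The system's lateral magnification is m_1 m_2 = (-0.3820)(0.6501) = -0.2484.

-0.248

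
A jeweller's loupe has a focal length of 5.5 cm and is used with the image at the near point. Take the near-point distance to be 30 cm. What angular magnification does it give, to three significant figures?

6.45

M = 1 + D/f = 1 + 30/5.5 = 6.455.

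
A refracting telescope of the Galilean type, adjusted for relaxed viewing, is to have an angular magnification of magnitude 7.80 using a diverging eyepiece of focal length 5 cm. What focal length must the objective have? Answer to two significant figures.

39 cm

|M| = f_obj/|f_eye|, so f_obj = |M| x |f_eye| = 7.8 x 5 = 39.000 cm.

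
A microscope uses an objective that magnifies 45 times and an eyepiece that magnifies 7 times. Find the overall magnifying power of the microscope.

315

The overall magnification of a compound microscope is the product of the objective and eyepiece magnifications:
M = M_obj x M_eye = 45 x 7 = 315.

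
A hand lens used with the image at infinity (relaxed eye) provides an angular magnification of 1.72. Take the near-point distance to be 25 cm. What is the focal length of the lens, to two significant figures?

For the image at infinity, M = D/f.
f = D/M = 25/1.72 = 14.535 cm.

15 cm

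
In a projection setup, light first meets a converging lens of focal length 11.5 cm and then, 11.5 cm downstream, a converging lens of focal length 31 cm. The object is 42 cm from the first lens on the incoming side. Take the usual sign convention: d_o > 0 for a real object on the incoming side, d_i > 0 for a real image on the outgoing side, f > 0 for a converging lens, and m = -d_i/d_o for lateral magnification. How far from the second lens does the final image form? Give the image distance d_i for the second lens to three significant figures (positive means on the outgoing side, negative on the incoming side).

3.80 cm

Applying the thin-lens equation to the first lens, 1/11.5 = 1/42 + 1/d_i1, which gives d_i1 = 15.836 cm.
This image would form 15.836 cm past lens 1, i.e. 4.336 cm beyond lens 2, so it is a virtual object for lens 2: d_o2 = 11.5 - 15.836 = -4.336 cm.
Applying the thin-lens equation again with f_2 = 31 cm and d_o2 = -4.336 cm gives d_i2 = 3.804 cm.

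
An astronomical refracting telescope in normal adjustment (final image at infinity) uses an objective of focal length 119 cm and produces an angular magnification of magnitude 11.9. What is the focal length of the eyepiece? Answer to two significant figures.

10 cm

|M| = f_obj/f_eye, so f_eye = f_obj/|M| = 119/11.9 = 10.000 cm.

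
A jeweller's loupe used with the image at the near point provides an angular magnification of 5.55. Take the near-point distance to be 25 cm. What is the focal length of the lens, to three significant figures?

For the image at the near point, M = 1 + D/f.
f = D/(M - 1) = 25/(5.55 - 1) = 5.495 cm.

5.49 cm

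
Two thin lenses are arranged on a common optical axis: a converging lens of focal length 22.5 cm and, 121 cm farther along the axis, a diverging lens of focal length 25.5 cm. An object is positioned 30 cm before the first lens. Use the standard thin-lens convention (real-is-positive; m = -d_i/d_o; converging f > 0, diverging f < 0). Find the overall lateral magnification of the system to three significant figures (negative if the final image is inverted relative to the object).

-1.35

First lens: d_i1 = 1/(1/22.5 - 1/30) = 90.000 cm.
m_1 = -(90.000)/30 = -3.0000.
That image sits 31.000 cm in front of the second lens, so d_o2 = 31.000 cm.
Second lens: d_i2 = 1/(1/(-25.5) - 1/(31.000)) = -13.991 cm.
m_2 = -(-13.991)/(31.000) = 0.4513.
Total m = m_1 x m_2 = (-3.0000)(0.4513) = -1.3540.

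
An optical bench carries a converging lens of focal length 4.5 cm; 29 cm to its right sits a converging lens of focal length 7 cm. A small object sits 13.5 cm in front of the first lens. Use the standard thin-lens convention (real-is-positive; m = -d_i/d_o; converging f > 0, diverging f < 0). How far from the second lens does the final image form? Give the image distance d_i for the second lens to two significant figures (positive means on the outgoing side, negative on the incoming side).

Applying the thin-lens equation to the first lens, 1/4.5 = 1/13.5 + 1/d_i1, which gives d_i1 = 6.750 cm.
Object distance for lens 2: d_o2 = 29 - 6.750 = 22.250 cm.
Applying the thin-lens equation again with f_2 = 7 cm and d_o2 = 22.250 cm gives d_i2 = 10.213 cm.

10 cm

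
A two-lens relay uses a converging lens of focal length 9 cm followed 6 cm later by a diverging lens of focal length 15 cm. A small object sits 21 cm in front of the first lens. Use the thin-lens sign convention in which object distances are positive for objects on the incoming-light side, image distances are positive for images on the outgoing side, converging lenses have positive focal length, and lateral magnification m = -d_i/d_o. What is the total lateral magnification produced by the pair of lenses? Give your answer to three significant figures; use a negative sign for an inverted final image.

-2.14

First lens: d_i1 = 1/(1/9 - 1/21) = 15.750 cm.
m_1 = -(15.750)/21 = -0.7500.
This image would form 15.750 cm past lens 1, i.e. 9.750 cm beyond lens 2, so it is a virtual object for lens 2: d_o2 = 6 - 15.750 = -9.750 cm.
Second lens: d_i2 = 1/(1/(-15) - 1/(-9.750)) = 27.857 cm.
m_2 = -(27.857)/(-9.750) = 2.8571.
Overall magnification: m = m_1 m_2 = -2.1429.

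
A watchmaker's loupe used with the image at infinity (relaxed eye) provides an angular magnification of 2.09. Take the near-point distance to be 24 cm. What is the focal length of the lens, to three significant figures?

For the image at infinity, M = D/f.
f = D/M = 24/2.09 = 11.483 cm.

11.5 cm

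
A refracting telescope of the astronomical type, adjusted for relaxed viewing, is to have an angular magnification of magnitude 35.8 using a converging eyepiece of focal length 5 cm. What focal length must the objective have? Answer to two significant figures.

180 cm

|M| = f_obj/|f_eye|, so f_obj = |M| x |f_eye| = 35.8 x 5 = 179.000 cm.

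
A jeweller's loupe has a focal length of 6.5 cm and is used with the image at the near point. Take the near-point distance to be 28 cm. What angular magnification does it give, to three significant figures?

5.31

M = 1 + D/f = 1 + 28/6.5 = 5.308.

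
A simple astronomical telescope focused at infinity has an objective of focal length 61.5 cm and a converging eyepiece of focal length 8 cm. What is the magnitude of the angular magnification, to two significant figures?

7.7

|M| = f_obj/|f_eye| = 61.5/8 = 7.688.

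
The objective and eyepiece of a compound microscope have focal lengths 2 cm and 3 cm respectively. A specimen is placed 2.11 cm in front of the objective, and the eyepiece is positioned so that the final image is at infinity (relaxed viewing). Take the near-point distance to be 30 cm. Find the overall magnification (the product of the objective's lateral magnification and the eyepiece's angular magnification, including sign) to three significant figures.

-182

Objective: 1/d_i = 1/f_obj - 1/d_o = 1/2 - 1/2.11 = 0.02607 cm^-1, so d_i = 38.364 cm.
m_obj = -d_i/d_o = -38.364/2.11 = -18.182.
Eyepiece angular magnification (image at infinity): M_eye = D/f_e = 30/3 = 10.000.
Overall M = m_obj x M_eye = (-18.182)(10.000) = -181.82.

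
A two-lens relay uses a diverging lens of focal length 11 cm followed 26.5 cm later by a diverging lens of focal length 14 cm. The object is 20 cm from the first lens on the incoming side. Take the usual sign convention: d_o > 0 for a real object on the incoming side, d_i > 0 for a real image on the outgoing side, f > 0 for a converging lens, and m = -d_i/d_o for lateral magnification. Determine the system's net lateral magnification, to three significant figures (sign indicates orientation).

0.104

First lens: d_i1 = 1/(1/(-11) - 1/20) = -7.097 cm.
m_1 = -(-7.097)/20 = 0.3548.
With d_i1 < 0 the first image is virtual and lies on the object side; the object distance for lens 2 is d_o2 = 26.5 - (-7.097) = 33.597 cm.
Second lens: d_i2 = 1/(1/(-14) - 1/(33.597)) = -9.882 cm.
m_2 = -(-9.882)/(33.597) = 0.2941.
The system's lateral magnification is m_1 m_2 = (0.3548)(0.2941) = 0.1044.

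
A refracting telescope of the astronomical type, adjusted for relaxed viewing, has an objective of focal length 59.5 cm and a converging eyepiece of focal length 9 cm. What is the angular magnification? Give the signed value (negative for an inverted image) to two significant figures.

M = -f_obj/f_eye = -59.5/(9) = -6.611.

-6.6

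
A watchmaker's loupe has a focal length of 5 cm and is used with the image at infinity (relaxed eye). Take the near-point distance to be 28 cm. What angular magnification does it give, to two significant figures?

5.6

M = D/f = 28/5 = 5.600.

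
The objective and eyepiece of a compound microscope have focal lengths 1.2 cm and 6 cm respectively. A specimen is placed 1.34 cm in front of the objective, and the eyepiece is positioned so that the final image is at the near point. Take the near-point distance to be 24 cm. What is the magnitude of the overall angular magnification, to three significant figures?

Objective: 1/d_i = 1/f_obj - 1/d_o = 1/1.2 - 1/1.34 = 0.08706 cm^-1, so d_i = 11.486 cm.
m_obj = -d_i/d_o = -11.486/1.34 = -8.571.
Eyepiece angular magnification (image at near point): M_eye = 1 + D/f_e = 1 + 24/6 = 5.000.
Overall M = m_obj x M_eye = (-8.571)(5.000) = -42.86.
|M| = 42.86.

42.9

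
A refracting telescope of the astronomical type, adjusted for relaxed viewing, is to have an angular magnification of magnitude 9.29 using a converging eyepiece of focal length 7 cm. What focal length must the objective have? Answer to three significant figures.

65.0 cm

|M| = f_obj/|f_eye|, so f_obj = |M| x |f_eye| = 9.29 x 7 = 65.030 cm.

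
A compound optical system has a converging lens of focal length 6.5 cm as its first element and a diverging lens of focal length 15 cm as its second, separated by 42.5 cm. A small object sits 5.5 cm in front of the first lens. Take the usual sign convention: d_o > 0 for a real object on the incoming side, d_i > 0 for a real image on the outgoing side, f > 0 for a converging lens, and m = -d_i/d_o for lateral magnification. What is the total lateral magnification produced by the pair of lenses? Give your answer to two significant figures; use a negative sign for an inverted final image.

First lens: d_i1 = 1/(1/6.5 - 1/5.5) = -35.750 cm.
m_1 = -(-35.750)/5.5 = 6.5000.
The intermediate image is virtual, 35.750 cm to the left of lens 1, so d_o2 = L - d_i1 = 42.5 - (-35.750) = 78.250 cm.
Second lens: d_i2 = 1/(1/(-15) - 1/(78.250)) = -12.587 cm.
m_2 = -(-12.587)/(78.250) = 0.1609.
Overall magnification: m = m_1 m_2 = 1.0456.

1.0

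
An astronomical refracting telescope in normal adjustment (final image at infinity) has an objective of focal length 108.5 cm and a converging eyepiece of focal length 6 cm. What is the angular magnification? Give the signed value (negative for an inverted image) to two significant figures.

-18

M = -f_obj/f_eye = -108.5/(6) = -18.083.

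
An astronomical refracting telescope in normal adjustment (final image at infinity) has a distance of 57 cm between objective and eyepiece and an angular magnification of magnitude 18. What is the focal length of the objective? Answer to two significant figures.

In normal adjustment the tube length equals f_obj + f_eye and |M| = f_obj/f_eye.
So f_obj = 18 f_eye and 18 f_eye + f_eye = 57 cm, giving f_eye = 57/19 = 3.000 cm and f_obj = 54.000 cm.

54 cm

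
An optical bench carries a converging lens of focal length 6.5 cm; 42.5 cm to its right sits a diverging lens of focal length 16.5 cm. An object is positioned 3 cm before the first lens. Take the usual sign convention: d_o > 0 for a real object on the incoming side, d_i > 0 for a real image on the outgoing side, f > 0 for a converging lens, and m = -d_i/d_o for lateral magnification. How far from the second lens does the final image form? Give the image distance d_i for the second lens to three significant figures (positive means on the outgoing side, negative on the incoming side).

-12.3 cm

Lens 1: 1/d_i1 = 1/f_1 - 1/d_o1 = 1/6.5 - 1/3 = -0.17949 cm^-1, so d_i1 = -5.571 cm.
The intermediate image is virtual, 5.571 cm to the left of lens 1, so d_o2 = L - d_i1 = 42.5 - (-5.571) = 48.071 cm.
Lens 2: 1/d_i2 = 1/f_2 - 1/d_o2 = 1/(-16.5) - 1/(48.071) = -0.08141 cm^-1, so d_i2 = -12.284 cm.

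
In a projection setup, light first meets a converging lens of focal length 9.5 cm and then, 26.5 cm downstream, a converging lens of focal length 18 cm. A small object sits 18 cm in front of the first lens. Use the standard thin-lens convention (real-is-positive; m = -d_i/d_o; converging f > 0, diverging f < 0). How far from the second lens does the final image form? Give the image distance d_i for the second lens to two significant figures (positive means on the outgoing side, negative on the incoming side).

-9.9 cm

First lens: d_i1 = 1/(1/9.5 - 1/18) = 20.118 cm.
The intermediate image is 20.118 cm to the right of lens 1, so d_o2 = L - d_i1 = 26.5 - 20.118 = 6.382 cm.
Second lens: d_i2 = 1/(1/18 - 1/(6.382)) = -9.889 cm.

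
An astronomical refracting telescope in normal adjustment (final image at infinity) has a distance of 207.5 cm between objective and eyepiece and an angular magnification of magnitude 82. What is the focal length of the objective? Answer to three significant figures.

In normal adjustment the tube length equals f_obj + f_eye and |M| = f_obj/f_eye.
So f_obj = 82 f_eye and 82 f_eye + f_eye = 207.5 cm, giving f_eye = 207.5/83 = 2.500 cm and f_obj = 205.000 cm.

205 cm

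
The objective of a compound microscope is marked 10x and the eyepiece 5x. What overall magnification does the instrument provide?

50

The overall magnification of a compound microscope is the product of the objective and eyepiece magnifications:
M = M_obj x M_eye = 10 x 5 = 50.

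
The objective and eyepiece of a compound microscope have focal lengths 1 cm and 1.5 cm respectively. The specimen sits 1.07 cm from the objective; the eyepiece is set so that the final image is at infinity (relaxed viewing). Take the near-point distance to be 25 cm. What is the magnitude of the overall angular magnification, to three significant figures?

238

Objective: 1/d_i = 1/f_obj - 1/d_o = 1/1 - 1/1.07 = 0.06542 cm^-1, so d_i = 15.286 cm.
m_obj = -d_i/d_o = -15.286/1.07 = -14.286.
Eyepiece angular magnification (image at infinity): M_eye = D/f_e = 25/1.5 = 16.667.
Overall M = m_obj x M_eye = (-14.286)(16.667) = -238.10.
|M| = 238.10.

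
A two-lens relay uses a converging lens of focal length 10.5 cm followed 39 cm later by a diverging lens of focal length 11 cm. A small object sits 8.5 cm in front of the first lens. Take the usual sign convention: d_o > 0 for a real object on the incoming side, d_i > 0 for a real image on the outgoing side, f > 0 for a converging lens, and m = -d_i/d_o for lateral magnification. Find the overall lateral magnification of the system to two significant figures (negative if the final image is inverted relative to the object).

0.61

First lens: d_i1 = 1/(1/10.5 - 1/8.5) = -44.625 cm.
m_1 = -(-44.625)/8.5 = 5.2500.
With d_i1 < 0 the first image is virtual and lies on the object side; the object distance for lens 2 is d_o2 = 39 - (-44.625) = 83.625 cm.
Second lens: d_i2 = 1/(1/(-11) - 1/(83.625)) = -9.721 cm.
m_2 = -(-9.721)/(83.625) = 0.1162.
Total m = m_1 x m_2 = (5.2500)(0.1162) = 0.6103.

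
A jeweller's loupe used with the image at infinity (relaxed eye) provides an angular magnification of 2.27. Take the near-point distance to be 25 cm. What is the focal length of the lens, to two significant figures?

11 cm

For the image at infinity, M = D/f.
f = D/M = 25/2.27 = 11.013 cm.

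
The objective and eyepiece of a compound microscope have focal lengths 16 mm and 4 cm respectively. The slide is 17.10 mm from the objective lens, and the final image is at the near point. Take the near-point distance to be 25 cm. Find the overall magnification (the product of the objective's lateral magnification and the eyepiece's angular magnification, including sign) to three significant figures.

Convert to cm: f_obj = 16 mm = 1.6 cm; d_o = 17.10 mm = 1.71 cm.
Objective: 1/d_i = 1/f_obj - 1/d_o = 1/1.6 - 1/1.71 = 0.04020 cm^-1, so d_i = 24.873 cm.
m_obj = -d_i/d_o = -24.873/1.71 = -14.545.
Eyepiece angular magnification (image at near point): M_eye = 1 + D/f_e = 1 + 25/4 = 7.250.
Overall M = m_obj x M_eye = (-14.545)(7.250) = -105.45.

-105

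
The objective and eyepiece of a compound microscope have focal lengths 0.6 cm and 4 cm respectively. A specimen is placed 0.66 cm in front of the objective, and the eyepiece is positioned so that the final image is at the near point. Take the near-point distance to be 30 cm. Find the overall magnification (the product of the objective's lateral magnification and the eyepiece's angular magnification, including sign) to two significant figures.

-85

Objective: 1/d_i = 1/f_obj - 1/d_o = 1/0.6 - 1/0.66 = 0.15152 cm^-1, so d_i = 6.600 cm.
m_obj = -d_i/d_o = -6.600/0.66 = -10.000.
Eyepiece angular magnification (image at near point): M_eye = 1 + D/f_e = 1 + 30/4 = 8.500.
Overall M = m_obj x M_eye = (-10.000)(8.500) = -85.00.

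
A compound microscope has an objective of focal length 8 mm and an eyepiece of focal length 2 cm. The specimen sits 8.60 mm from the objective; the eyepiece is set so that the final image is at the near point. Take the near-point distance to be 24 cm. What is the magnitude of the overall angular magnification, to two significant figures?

170

Convert to cm: f_obj = 8 mm = 0.8 cm; d_o = 8.60 mm = 0.86 cm.
Objective: 1/d_i = 1/f_obj - 1/d_o = 1/0.8 - 1/0.86 = 0.08721 cm^-1, so d_i = 11.467 cm.
m_obj = -d_i/d_o = -11.467/0.86 = -13.333.
Eyepiece angular magnification (image at near point): M_eye = 1 + D/f_e = 1 + 24/2 = 13.000.
Overall M = m_obj x M_eye = (-13.333)(13.000) = -173.33.
|M| = 173.33.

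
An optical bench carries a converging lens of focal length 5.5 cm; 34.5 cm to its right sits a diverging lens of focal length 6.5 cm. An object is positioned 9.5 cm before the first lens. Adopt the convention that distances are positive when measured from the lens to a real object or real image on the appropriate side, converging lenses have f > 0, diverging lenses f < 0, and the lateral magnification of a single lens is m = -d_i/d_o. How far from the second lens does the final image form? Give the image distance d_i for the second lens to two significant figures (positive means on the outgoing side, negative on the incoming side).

-5.0 cm

First lens: d_i1 = 1/(1/5.5 - 1/9.5) = 13.062 cm.
The intermediate image is 13.062 cm to the right of lens 1, so d_o2 = L - d_i1 = 34.5 - 13.062 = 21.438 cm.
Second lens: d_i2 = 1/(1/(-6.5) - 1/(21.438)) = -4.988 cm.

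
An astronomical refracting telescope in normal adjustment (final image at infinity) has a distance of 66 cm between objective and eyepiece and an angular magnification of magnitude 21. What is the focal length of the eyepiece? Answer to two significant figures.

3.0 cm

In normal adjustment the tube length equals f_obj + f_eye and |M| = f_obj/f_eye.
So f_obj = 21 f_eye and 21 f_eye + f_eye = 66 cm, giving f_eye = 66/22 = 3.000 cm and f_obj = 63.000 cm.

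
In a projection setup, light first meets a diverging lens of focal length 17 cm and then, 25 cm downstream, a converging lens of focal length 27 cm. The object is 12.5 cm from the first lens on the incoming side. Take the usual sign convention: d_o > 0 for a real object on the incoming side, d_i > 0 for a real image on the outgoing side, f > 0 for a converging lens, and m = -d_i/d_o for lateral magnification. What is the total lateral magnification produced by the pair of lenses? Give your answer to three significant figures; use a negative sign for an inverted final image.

-2.99

Lens 1: 1/d_i1 = 1/f_1 - 1/d_o1 = 1/(-17) - 1/12.5 = -0.13882 cm^-1, so d_i1 = -7.203 cm.
m_1 = -(-7.203)/12.5 = 0.5763.
With d_i1 < 0 the first image is virtual and lies on the object side; the object distance for lens 2 is d_o2 = 25 - (-7.203) = 32.203 cm.
Lens 2: 1/d_i2 = 1/f_2 - 1/d_o2 = 1/27 - 1/(32.203) = 0.00598 cm^-1, so d_i2 = 167.101 cm.
m_2 = -(167.101)/(32.203) = -5.1889.
The system's lateral magnification is m_1 m_2 = (0.5763)(-5.1889) = -2.9902.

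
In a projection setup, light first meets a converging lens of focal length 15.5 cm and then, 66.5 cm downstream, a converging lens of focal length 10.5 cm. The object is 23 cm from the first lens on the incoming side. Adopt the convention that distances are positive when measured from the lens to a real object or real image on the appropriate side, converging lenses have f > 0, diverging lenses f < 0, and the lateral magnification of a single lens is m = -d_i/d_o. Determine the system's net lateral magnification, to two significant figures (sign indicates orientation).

Applying the thin-lens equation to the first lens, 1/15.5 = 1/23 + 1/d_i1, which gives d_i1 = 47.533 cm.
Its lateral magnification is m_1 = -d_i1/d_o1 = -(47.533)/23 = -2.0667.
That image sits 18.967 cm in front of the second lens, so d_o2 = 18.967 cm.
Applying the thin-lens equation again with f_2 = 10.5 cm and d_o2 = 18.967 cm gives d_i2 = 23.522 cm.
m_2 = -(23.522)/(18.967) = -1.2402.
The system's lateral magnification is m_1 m_2 = (-2.0667)(-1.2402) = 2.5630.

2.6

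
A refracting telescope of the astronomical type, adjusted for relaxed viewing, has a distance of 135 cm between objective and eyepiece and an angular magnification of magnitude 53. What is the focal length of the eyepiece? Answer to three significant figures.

2.50 cm

In normal adjustment the tube length equals f_obj + f_eye and |M| = f_obj/f_eye.
So f_obj = 53 f_eye and 53 f_eye + f_eye = 135 cm, giving f_eye = 135/54 = 2.500 cm and f_obj = 132.500 cm.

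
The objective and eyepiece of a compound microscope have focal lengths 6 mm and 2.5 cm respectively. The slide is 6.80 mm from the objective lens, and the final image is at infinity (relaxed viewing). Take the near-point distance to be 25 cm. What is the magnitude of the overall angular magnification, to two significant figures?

Convert to cm: f_obj = 6 mm = 0.6 cm; d_o = 6.80 mm = 0.68 cm.
Objective: 1/d_i = 1/f_obj - 1/d_o = 1/0.6 - 1/0.68 = 0.19608 cm^-1, so d_i = 5.100 cm.
m_obj = -d_i/d_o = -5.100/0.68 = -7.500.
Eyepiece angular magnification (image at infinity): M_eye = D/f_e = 25/2.5 = 10.000.
Overall M = m_obj x M_eye = (-7.500)(10.000) = -75.00.
|M| = 75.00.

75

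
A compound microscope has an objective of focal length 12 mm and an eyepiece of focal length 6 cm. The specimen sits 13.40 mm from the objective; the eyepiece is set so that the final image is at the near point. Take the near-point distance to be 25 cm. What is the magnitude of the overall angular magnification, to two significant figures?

Convert to cm: f_obj = 12 mm = 1.2 cm; d_o = 13.40 mm = 1.34 cm.
Objective: 1/d_i = 1/f_obj - 1/d_o = 1/1.2 - 1/1.34 = 0.08706 cm^-1, so d_i = 11.486 cm.
m_obj = -d_i/d_o = -11.486/1.34 = -8.571.
Eyepiece angular magnification (image at near point): M_eye = 1 + D/f_e = 1 + 25/6 = 5.167.
Overall M = m_obj x M_eye = (-8.571)(5.167) = -44.29.
|M| = 44.29.

44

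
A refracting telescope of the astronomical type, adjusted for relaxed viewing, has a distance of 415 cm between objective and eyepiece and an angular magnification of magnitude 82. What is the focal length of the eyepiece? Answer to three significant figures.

5.00 cm

In normal adjustment the tube length equals f_obj + f_eye and |M| = f_obj/f_eye.
So f_obj = 82 f_eye and 82 f_eye + f_eye = 415 cm, giving f_eye = 415/83 = 5.000 cm and f_obj = 410.000 cm.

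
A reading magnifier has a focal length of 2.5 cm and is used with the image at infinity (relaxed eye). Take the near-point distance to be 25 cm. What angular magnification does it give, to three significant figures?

10.0

M = D/f = 25/2.5 = 10.000.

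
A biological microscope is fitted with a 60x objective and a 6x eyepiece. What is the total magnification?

360

The overall magnification of a compound microscope is the product of the objective and eyepiece magnifications:
M = M_obj x M_eye = 60 x 6 = 360.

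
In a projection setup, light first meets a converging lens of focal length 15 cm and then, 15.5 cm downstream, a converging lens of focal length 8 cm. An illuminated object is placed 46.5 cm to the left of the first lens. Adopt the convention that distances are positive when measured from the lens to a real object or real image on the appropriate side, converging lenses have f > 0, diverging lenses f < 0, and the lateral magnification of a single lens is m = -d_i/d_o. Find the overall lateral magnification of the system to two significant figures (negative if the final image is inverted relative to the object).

-0.26

Lens 1: 1/d_i1 = 1/f_1 - 1/d_o1 = 1/15 - 1/46.5 = 0.04516 cm^-1, so d_i1 = 22.143 cm.
m_1 = -(22.143)/46.5 = -0.4762.
Since 22.143 cm > 15.5 cm, the first image lies past the second lens and serves as a virtual object: d_o2 = L - d_i1 = -6.643 cm.
Lens 2: 1/d_i2 = 1/f_2 - 1/d_o2 = 1/8 - 1/(-6.643) = 0.27554 cm^-1, so d_i2 = 3.629 cm.
m_2 = -(3.629)/(-6.643) = 0.5463.
Total m = m_1 x m_2 = (-0.4762)(0.5463) = -0.2602.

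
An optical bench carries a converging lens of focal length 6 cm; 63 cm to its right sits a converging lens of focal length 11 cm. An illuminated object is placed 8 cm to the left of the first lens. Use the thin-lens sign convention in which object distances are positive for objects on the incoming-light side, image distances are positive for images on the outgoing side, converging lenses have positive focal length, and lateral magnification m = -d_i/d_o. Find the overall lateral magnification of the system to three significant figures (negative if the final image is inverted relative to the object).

Lens 1: 1/d_i1 = 1/f_1 - 1/d_o1 = 1/6 - 1/8 = 0.04167 cm^-1, so d_i1 = 24.000 cm.
m_1 = -(24.000)/8 = -3.0000.
That image sits 39.000 cm in front of the second lens, so d_o2 = 39.000 cm.
Lens 2: 1/d_i2 = 1/f_2 - 1/d_o2 = 1/11 - 1/(39.000) = 0.06527 cm^-1, so d_i2 = 15.321 cm.
m_2 = -(15.321)/(39.000) = -0.3929.
Overall magnification: m = m_1 m_2 = 1.1786.

1.18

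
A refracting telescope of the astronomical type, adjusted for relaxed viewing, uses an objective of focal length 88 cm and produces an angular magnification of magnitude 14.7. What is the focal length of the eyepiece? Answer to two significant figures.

|M| = f_obj/f_eye, so f_eye = f_obj/|M| = 88/14.7 = 5.986 cm.

6.0 cm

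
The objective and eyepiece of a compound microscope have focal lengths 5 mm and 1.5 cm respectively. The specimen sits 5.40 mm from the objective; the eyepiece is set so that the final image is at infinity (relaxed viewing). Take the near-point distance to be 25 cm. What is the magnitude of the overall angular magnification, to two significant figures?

210

Convert to cm: f_obj = 5 mm = 0.5 cm; d_o = 5.40 mm = 0.54 cm.
Objective: 1/d_i = 1/f_obj - 1/d_o = 1/0.5 - 1/0.54 = 0.14815 cm^-1, so d_i = 6.750 cm.
m_obj = -d_i/d_o = -6.750/0.54 = -12.500.
Eyepiece angular magnification (image at infinity): M_eye = D/f_e = 25/1.5 = 16.667.
Overall M = m_obj x M_eye = (-12.500)(16.667) = -208.33.
|M| = 208.33.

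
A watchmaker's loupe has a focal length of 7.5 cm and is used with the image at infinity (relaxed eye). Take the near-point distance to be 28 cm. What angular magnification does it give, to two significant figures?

3.7

M = D/f = 28/7.5 = 3.733.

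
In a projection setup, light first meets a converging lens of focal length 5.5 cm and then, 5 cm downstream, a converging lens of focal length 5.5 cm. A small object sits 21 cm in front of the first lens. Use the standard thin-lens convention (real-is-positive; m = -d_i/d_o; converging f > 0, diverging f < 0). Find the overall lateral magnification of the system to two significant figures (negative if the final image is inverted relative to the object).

-0.25

First lens: d_i1 = 1/(1/5.5 - 1/21) = 7.452 cm.
m_1 = -(7.452)/21 = -0.3548.
This image would form 7.452 cm past lens 1, i.e. 2.452 cm beyond lens 2, so it is a virtual object for lens 2: d_o2 = 5 - 7.452 = -2.452 cm.
Second lens: d_i2 = 1/(1/5.5 - 1/(-2.452)) = 1.696 cm.
m_2 = -(1.696)/(-2.452) = 0.6917.
The system's lateral magnification is m_1 m_2 = (-0.3548)(0.6917) = -0.2454.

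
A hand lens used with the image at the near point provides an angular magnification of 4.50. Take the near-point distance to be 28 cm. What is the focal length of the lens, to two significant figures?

8.0 cm

For the image at the near point, M = 1 + D/f.
f = D/(M - 1) = 28/(4.5 - 1) = 8.000 cm.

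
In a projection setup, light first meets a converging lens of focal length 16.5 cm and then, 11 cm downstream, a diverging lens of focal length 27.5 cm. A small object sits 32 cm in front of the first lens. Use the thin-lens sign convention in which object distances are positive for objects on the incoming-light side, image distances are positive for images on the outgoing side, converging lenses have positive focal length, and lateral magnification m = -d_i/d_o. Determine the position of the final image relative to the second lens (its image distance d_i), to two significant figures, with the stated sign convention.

140 cm

First lens: d_i1 = 1/(1/16.5 - 1/32) = 34.065 cm.
Since 34.065 cm > 11 cm, the first image lies past the second lens and serves as a virtual object: d_o2 = L - d_i1 = -23.065 cm.
Second lens: d_i2 = 1/(1/(-27.5) - 1/(-23.065)) = 143.000 cm.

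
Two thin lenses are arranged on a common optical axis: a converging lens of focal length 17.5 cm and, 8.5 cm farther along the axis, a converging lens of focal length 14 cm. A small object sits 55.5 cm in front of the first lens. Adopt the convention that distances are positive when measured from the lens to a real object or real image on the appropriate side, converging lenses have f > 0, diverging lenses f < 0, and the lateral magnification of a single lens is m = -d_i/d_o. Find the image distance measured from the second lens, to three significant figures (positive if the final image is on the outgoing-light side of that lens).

First lens: d_i1 = 1/(1/17.5 - 1/55.5) = 25.559 cm.
Since 25.559 cm > 8.5 cm, the first image lies past the second lens and serves as a virtual object: d_o2 = L - d_i1 = -17.059 cm.
Second lens: d_i2 = 1/(1/14 - 1/(-17.059)) = 7.689 cm.

7.69 cm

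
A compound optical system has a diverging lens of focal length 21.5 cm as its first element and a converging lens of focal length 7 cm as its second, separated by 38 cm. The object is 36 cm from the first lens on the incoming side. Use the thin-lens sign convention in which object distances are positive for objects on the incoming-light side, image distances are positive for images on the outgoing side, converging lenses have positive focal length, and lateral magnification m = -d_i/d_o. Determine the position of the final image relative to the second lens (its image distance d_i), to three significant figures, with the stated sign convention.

8.10 cm

First lens: d_i1 = 1/(1/(-21.5) - 1/36) = -13.461 cm.
With d_i1 < 0 the first image is virtual and lies on the object side; the object distance for lens 2 is d_o2 = 38 - (-13.461) = 51.461 cm.
Second lens: d_i2 = 1/(1/7 - 1/(51.461)) = 8.102 cm.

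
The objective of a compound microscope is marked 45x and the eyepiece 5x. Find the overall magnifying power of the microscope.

The overall magnification of a compound microscope is the product of the objective and eyepiece magnifications:
M = M_obj x M_eye = 45 x 5 = 225.

225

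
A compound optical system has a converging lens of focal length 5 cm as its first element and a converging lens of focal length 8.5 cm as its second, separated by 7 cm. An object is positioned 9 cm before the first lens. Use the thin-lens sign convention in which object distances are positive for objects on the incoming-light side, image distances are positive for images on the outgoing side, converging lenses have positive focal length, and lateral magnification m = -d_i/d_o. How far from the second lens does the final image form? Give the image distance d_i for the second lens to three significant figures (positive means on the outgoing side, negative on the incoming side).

2.83 cm

Lens 1: 1/d_i1 = 1/f_1 - 1/d_o1 = 1/5 - 1/9 = 0.08889 cm^-1, so d_i1 = 11.250 cm.
Since 11.250 cm > 7 cm, the first image lies past the second lens and serves as a virtual object: d_o2 = L - d_i1 = -4.250 cm.
Lens 2: 1/d_i2 = 1/f_2 - 1/d_o2 = 1/8.5 - 1/(-4.250) = 0.35294 cm^-1, so d_i2 = 2.833 cm.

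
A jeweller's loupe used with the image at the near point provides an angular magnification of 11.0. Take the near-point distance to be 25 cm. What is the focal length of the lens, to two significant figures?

For the image at the near point, M = 1 + D/f.
f = D/(M - 1) = 25/(11.0 - 1) = 2.500 cm.

2.5 cm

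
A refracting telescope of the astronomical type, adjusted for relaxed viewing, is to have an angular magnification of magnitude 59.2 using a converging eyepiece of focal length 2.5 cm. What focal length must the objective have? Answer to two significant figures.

150 cm

|M| = f_obj/|f_eye|, so f_obj = |M| x |f_eye| = 59.2 x 2.5 = 148.000 cm.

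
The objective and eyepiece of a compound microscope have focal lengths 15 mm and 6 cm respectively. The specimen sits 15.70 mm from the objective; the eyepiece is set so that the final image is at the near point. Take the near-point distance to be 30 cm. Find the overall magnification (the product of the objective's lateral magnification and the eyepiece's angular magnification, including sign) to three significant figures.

Convert to cm: f_obj = 15 mm = 1.5 cm; d_o = 15.70 mm = 1.57 cm.
Objective: 1/d_i = 1/f_obj - 1/d_o = 1/1.5 - 1/1.57 = 0.02972 cm^-1, so d_i = 33.643 cm.
m_obj = -d_i/d_o = -33.643/1.57 = -21.429.
Eyepiece angular magnification (image at near point): M_eye = 1 + D/f_e = 1 + 30/6 = 6.000.
Overall M = m_obj x M_eye = (-21.429)(6.000) = -128.57.

-129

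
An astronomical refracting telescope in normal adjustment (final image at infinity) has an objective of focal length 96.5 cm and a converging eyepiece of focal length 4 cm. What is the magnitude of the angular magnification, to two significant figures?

24

|M| = f_obj/|f_eye| = 96.5/4 = 24.125.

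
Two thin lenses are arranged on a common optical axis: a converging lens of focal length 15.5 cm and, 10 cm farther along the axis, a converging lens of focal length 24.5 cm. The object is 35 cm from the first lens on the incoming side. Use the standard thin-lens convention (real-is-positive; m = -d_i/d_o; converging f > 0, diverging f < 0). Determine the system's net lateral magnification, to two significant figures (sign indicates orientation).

First lens: d_i1 = 1/(1/15.5 - 1/35) = 27.821 cm.
m_1 = -(27.821)/35 = -0.7949.
Since 27.821 cm > 10 cm, the first image lies past the second lens and serves as a virtual object: d_o2 = L - d_i1 = -17.821 cm.
Second lens: d_i2 = 1/(1/24.5 - 1/(-17.821)) = 10.317 cm.
m_2 = -(10.317)/(-17.821) = 0.5789.
The system's lateral magnification is m_1 m_2 = (-0.7949)(0.5789) = -0.4602.

-0.46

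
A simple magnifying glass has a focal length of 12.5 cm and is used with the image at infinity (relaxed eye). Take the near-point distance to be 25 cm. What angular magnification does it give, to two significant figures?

M = D/f = 25/12.5 = 2.000.

2.0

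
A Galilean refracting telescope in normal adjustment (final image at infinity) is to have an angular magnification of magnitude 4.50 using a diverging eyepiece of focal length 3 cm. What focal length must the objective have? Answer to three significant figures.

13.5 cm

|M| = f_obj/|f_eye|, so f_obj = |M| x |f_eye| = 4.5 x 3 = 13.500 cm.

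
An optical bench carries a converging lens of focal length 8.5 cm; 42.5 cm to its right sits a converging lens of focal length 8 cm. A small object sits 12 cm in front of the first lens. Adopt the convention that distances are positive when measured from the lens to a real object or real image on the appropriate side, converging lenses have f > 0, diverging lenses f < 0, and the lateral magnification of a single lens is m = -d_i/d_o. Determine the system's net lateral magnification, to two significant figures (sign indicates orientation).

First lens: d_i1 = 1/(1/8.5 - 1/12) = 29.143 cm.
m_1 = -(29.143)/12 = -2.4286.
Object distance for lens 2: d_o2 = 42.5 - 29.143 = 13.357 cm.
Second lens: d_i2 = 1/(1/8 - 1/(13.357)) = 19.947 cm.
m_2 = -(19.947)/(13.357) = -1.4933.
Total m = m_1 x m_2 = (-2.4286)(-1.4933) = 3.6267.

3.6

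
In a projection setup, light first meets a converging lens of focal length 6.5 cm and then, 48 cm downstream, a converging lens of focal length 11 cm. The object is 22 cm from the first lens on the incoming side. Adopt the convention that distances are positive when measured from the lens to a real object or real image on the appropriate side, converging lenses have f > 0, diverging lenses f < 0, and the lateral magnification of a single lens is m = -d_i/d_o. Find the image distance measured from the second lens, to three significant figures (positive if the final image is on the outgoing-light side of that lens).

15.4 cm

First lens: d_i1 = 1/(1/6.5 - 1/22) = 9.226 cm.
That image sits 38.774 cm in front of the second lens, so d_o2 = 38.774 cm.
Second lens: d_i2 = 1/(1/11 - 1/(38.774)) = 15.357 cm.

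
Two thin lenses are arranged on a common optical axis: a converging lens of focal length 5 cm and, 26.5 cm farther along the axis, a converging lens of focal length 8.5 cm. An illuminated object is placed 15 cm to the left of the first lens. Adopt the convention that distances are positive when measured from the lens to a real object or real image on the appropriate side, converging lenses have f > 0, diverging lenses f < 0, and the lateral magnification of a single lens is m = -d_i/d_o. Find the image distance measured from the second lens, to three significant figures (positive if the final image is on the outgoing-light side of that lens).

First lens: d_i1 = 1/(1/5 - 1/15) = 7.500 cm.
Object distance for lens 2: d_o2 = 26.5 - 7.500 = 19.000 cm.
Second lens: d_i2 = 1/(1/8.5 - 1/(19.000)) = 15.381 cm.

15.4 cm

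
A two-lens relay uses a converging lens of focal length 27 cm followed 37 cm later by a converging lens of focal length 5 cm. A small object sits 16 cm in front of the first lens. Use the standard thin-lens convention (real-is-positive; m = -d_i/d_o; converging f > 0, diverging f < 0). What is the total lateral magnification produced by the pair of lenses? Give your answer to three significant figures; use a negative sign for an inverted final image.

-0.172

First lens: d_i1 = 1/(1/27 - 1/16) = -39.273 cm.
m_1 = -(-39.273)/16 = 2.4545.
With d_i1 < 0 the first image is virtual and lies on the object side; the object distance for lens 2 is d_o2 = 37 - (-39.273) = 76.273 cm.
Second lens: d_i2 = 1/(1/5 - 1/(76.273)) = 5.351 cm.
m_2 = -(5.351)/(76.273) = -0.0702.
The system's lateral magnification is m_1 m_2 = (2.4545)(-0.0702) = -0.1722.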